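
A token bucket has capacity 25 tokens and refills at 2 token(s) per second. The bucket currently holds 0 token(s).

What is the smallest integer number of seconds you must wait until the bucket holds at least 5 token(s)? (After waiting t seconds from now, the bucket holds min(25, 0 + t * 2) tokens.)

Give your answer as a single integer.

Answer: 3

Derivation:
Need 0 + t * 2 >= 5, so t >= 5/2.
Smallest integer t = ceil(5/2) = 3.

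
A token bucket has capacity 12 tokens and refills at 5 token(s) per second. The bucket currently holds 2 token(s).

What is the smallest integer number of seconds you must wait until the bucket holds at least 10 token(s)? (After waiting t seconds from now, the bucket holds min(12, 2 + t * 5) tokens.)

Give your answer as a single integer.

Answer: 2

Derivation:
Need 2 + t * 5 >= 10, so t >= 8/5.
Smallest integer t = ceil(8/5) = 2.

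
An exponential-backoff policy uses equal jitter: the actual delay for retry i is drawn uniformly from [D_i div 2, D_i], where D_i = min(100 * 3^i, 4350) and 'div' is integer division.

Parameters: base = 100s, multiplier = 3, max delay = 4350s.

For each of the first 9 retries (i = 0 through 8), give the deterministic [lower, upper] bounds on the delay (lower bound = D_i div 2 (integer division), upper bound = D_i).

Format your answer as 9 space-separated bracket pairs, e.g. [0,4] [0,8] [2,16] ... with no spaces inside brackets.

Answer: [50,100] [150,300] [450,900] [1350,2700] [2175,4350] [2175,4350] [2175,4350] [2175,4350] [2175,4350]

Derivation:
Computing bounds per retry:
  i=0: D_i=min(100*3^0,4350)=100, bounds=[50,100]
  i=1: D_i=min(100*3^1,4350)=300, bounds=[150,300]
  i=2: D_i=min(100*3^2,4350)=900, bounds=[450,900]
  i=3: D_i=min(100*3^3,4350)=2700, bounds=[1350,2700]
  i=4: D_i=min(100*3^4,4350)=4350, bounds=[2175,4350]
  i=5: D_i=min(100*3^5,4350)=4350, bounds=[2175,4350]
  i=6: D_i=min(100*3^6,4350)=4350, bounds=[2175,4350]
  i=7: D_i=min(100*3^7,4350)=4350, bounds=[2175,4350]
  i=8: D_i=min(100*3^8,4350)=4350, bounds=[2175,4350]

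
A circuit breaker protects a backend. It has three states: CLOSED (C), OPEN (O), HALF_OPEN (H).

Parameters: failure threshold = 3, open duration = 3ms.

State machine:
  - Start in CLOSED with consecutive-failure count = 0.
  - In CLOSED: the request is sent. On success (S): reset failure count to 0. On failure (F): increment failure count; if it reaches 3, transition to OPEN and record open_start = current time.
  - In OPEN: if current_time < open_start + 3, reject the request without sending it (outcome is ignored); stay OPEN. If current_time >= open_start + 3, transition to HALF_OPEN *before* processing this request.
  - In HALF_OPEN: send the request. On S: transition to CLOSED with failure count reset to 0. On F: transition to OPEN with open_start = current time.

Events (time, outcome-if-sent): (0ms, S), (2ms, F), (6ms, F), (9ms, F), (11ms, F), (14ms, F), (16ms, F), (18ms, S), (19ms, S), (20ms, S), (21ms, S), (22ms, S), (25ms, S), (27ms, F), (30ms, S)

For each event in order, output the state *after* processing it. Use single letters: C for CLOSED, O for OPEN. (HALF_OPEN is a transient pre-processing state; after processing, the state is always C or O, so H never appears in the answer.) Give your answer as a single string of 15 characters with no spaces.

State after each event:
  event#1 t=0ms outcome=S: state=CLOSED
  event#2 t=2ms outcome=F: state=CLOSED
  event#3 t=6ms outcome=F: state=CLOSED
  event#4 t=9ms outcome=F: state=OPEN
  event#5 t=11ms outcome=F: state=OPEN
  event#6 t=14ms outcome=F: state=OPEN
  event#7 t=16ms outcome=F: state=OPEN
  event#8 t=18ms outcome=S: state=CLOSED
  event#9 t=19ms outcome=S: state=CLOSED
  event#10 t=20ms outcome=S: state=CLOSED
  event#11 t=21ms outcome=S: state=CLOSED
  event#12 t=22ms outcome=S: state=CLOSED
  event#13 t=25ms outcome=S: state=CLOSED
  event#14 t=27ms outcome=F: state=CLOSED
  event#15 t=30ms outcome=S: state=CLOSED

Answer: CCCOOOOCCCCCCCC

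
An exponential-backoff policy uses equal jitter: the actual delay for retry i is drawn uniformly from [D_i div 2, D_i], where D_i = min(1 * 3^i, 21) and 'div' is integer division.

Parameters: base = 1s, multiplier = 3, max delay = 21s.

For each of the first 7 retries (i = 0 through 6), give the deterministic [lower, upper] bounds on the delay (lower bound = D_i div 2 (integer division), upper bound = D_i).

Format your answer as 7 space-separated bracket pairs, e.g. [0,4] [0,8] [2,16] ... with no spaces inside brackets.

Computing bounds per retry:
  i=0: D_i=min(1*3^0,21)=1, bounds=[0,1]
  i=1: D_i=min(1*3^1,21)=3, bounds=[1,3]
  i=2: D_i=min(1*3^2,21)=9, bounds=[4,9]
  i=3: D_i=min(1*3^3,21)=21, bounds=[10,21]
  i=4: D_i=min(1*3^4,21)=21, bounds=[10,21]
  i=5: D_i=min(1*3^5,21)=21, bounds=[10,21]
  i=6: D_i=min(1*3^6,21)=21, bounds=[10,21]

Answer: [0,1] [1,3] [4,9] [10,21] [10,21] [10,21] [10,21]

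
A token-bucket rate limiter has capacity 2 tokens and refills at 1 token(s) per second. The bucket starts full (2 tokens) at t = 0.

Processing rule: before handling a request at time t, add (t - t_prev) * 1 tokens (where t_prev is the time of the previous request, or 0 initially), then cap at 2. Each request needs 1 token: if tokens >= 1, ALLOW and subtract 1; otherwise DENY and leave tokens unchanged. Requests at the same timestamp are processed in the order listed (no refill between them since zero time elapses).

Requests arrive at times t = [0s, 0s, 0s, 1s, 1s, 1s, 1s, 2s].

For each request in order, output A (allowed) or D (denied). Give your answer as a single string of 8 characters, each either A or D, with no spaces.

Answer: AADADDDA

Derivation:
Simulating step by step:
  req#1 t=0s: ALLOW
  req#2 t=0s: ALLOW
  req#3 t=0s: DENY
  req#4 t=1s: ALLOW
  req#5 t=1s: DENY
  req#6 t=1s: DENY
  req#7 t=1s: DENY
  req#8 t=2s: ALLOW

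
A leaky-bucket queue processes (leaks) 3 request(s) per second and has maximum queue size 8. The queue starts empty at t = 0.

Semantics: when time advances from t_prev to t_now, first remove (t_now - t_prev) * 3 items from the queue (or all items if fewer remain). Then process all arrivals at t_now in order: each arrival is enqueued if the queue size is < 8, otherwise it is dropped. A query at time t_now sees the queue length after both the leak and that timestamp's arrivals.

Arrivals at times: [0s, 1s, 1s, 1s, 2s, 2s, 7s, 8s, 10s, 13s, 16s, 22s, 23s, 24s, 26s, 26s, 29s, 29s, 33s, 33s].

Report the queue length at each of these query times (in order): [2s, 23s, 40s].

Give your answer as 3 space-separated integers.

Queue lengths at query times:
  query t=2s: backlog = 2
  query t=23s: backlog = 1
  query t=40s: backlog = 0

Answer: 2 1 0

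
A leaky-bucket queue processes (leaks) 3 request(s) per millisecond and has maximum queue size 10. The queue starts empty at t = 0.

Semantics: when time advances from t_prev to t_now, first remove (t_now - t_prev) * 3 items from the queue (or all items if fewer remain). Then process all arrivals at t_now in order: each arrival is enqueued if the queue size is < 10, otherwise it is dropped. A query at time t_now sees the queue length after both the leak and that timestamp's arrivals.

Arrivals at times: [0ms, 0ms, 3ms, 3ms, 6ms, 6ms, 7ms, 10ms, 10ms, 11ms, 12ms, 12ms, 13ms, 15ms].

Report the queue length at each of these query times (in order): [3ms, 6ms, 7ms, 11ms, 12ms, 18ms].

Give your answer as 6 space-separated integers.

Answer: 2 2 1 1 2 0

Derivation:
Queue lengths at query times:
  query t=3ms: backlog = 2
  query t=6ms: backlog = 2
  query t=7ms: backlog = 1
  query t=11ms: backlog = 1
  query t=12ms: backlog = 2
  query t=18ms: backlog = 0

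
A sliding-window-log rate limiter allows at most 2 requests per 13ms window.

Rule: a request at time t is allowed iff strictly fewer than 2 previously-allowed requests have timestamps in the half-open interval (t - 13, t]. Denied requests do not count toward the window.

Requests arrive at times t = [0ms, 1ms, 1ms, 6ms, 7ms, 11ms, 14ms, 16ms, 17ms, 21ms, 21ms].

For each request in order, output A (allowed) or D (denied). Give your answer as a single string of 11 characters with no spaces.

Tracking allowed requests in the window:
  req#1 t=0ms: ALLOW
  req#2 t=1ms: ALLOW
  req#3 t=1ms: DENY
  req#4 t=6ms: DENY
  req#5 t=7ms: DENY
  req#6 t=11ms: DENY
  req#7 t=14ms: ALLOW
  req#8 t=16ms: ALLOW
  req#9 t=17ms: DENY
  req#10 t=21ms: DENY
  req#11 t=21ms: DENY

Answer: AADDDDAADDD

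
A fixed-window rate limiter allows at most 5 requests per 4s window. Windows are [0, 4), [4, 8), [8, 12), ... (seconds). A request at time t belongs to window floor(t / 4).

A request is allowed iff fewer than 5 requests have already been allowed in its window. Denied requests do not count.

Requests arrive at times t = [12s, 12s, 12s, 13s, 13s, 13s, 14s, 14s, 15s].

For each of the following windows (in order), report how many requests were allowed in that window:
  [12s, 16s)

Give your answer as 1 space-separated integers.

Processing requests:
  req#1 t=12s (window 3): ALLOW
  req#2 t=12s (window 3): ALLOW
  req#3 t=12s (window 3): ALLOW
  req#4 t=13s (window 3): ALLOW
  req#5 t=13s (window 3): ALLOW
  req#6 t=13s (window 3): DENY
  req#7 t=14s (window 3): DENY
  req#8 t=14s (window 3): DENY
  req#9 t=15s (window 3): DENY

Allowed counts by window: 5

Answer: 5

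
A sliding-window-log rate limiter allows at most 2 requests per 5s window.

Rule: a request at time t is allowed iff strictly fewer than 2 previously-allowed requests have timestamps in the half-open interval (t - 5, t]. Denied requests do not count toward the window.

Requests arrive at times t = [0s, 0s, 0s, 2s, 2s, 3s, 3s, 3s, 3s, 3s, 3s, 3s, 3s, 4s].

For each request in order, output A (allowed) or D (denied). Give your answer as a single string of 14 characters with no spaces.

Answer: AADDDDDDDDDDDD

Derivation:
Tracking allowed requests in the window:
  req#1 t=0s: ALLOW
  req#2 t=0s: ALLOW
  req#3 t=0s: DENY
  req#4 t=2s: DENY
  req#5 t=2s: DENY
  req#6 t=3s: DENY
  req#7 t=3s: DENY
  req#8 t=3s: DENY
  req#9 t=3s: DENY
  req#10 t=3s: DENY
  req#11 t=3s: DENY
  req#12 t=3s: DENY
  req#13 t=3s: DENY
  req#14 t=4s: DENY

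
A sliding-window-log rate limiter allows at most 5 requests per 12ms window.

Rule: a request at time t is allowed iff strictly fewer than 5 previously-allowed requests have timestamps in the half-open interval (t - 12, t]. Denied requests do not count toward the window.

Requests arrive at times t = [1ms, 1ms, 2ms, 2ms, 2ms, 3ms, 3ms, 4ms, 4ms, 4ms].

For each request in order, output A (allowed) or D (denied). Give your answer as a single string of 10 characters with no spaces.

Tracking allowed requests in the window:
  req#1 t=1ms: ALLOW
  req#2 t=1ms: ALLOW
  req#3 t=2ms: ALLOW
  req#4 t=2ms: ALLOW
  req#5 t=2ms: ALLOW
  req#6 t=3ms: DENY
  req#7 t=3ms: DENY
  req#8 t=4ms: DENY
  req#9 t=4ms: DENY
  req#10 t=4ms: DENY

Answer: AAAAADDDDD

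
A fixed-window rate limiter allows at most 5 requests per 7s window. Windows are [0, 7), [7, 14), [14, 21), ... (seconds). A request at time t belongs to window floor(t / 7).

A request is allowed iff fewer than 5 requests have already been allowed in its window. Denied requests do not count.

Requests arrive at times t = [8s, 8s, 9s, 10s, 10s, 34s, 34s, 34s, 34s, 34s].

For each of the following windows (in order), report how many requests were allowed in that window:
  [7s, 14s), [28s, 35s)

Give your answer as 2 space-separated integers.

Answer: 5 5

Derivation:
Processing requests:
  req#1 t=8s (window 1): ALLOW
  req#2 t=8s (window 1): ALLOW
  req#3 t=9s (window 1): ALLOW
  req#4 t=10s (window 1): ALLOW
  req#5 t=10s (window 1): ALLOW
  req#6 t=34s (window 4): ALLOW
  req#7 t=34s (window 4): ALLOW
  req#8 t=34s (window 4): ALLOW
  req#9 t=34s (window 4): ALLOW
  req#10 t=34s (window 4): ALLOW

Allowed counts by window: 5 5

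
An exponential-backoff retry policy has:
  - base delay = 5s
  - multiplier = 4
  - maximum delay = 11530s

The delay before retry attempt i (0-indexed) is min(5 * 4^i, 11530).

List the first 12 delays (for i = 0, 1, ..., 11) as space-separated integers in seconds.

Computing each delay:
  i=0: min(5*4^0, 11530) = 5
  i=1: min(5*4^1, 11530) = 20
  i=2: min(5*4^2, 11530) = 80
  i=3: min(5*4^3, 11530) = 320
  i=4: min(5*4^4, 11530) = 1280
  i=5: min(5*4^5, 11530) = 5120
  i=6: min(5*4^6, 11530) = 11530
  i=7: min(5*4^7, 11530) = 11530
  i=8: min(5*4^8, 11530) = 11530
  i=9: min(5*4^9, 11530) = 11530
  i=10: min(5*4^10, 11530) = 11530
  i=11: min(5*4^11, 11530) = 11530

Answer: 5 20 80 320 1280 5120 11530 11530 11530 11530 11530 11530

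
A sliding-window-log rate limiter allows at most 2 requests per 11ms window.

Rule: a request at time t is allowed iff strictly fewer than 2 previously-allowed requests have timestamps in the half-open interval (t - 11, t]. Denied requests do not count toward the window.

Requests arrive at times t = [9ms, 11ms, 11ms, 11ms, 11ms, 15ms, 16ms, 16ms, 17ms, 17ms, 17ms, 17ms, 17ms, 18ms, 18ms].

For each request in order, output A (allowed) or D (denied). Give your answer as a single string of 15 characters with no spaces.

Answer: AADDDDDDDDDDDDD

Derivation:
Tracking allowed requests in the window:
  req#1 t=9ms: ALLOW
  req#2 t=11ms: ALLOW
  req#3 t=11ms: DENY
  req#4 t=11ms: DENY
  req#5 t=11ms: DENY
  req#6 t=15ms: DENY
  req#7 t=16ms: DENY
  req#8 t=16ms: DENY
  req#9 t=17ms: DENY
  req#10 t=17ms: DENY
  req#11 t=17ms: DENY
  req#12 t=17ms: DENY
  req#13 t=17ms: DENY
  req#14 t=18ms: DENY
  req#15 t=18ms: DENY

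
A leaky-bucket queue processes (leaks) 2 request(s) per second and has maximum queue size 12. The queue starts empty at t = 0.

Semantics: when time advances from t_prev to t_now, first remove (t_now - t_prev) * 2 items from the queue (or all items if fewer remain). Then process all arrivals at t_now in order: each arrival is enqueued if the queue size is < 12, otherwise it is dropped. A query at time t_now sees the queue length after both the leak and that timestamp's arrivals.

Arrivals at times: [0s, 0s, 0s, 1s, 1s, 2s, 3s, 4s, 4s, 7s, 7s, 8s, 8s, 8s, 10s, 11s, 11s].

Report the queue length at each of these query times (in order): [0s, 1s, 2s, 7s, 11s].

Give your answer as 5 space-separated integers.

Answer: 3 3 2 2 2

Derivation:
Queue lengths at query times:
  query t=0s: backlog = 3
  query t=1s: backlog = 3
  query t=2s: backlog = 2
  query t=7s: backlog = 2
  query t=11s: backlog = 2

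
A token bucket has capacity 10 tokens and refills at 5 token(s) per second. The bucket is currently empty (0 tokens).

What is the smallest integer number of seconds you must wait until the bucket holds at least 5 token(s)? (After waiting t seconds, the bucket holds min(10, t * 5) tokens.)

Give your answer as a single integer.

Need t * 5 >= 5, so t >= 5/5.
Smallest integer t = ceil(5/5) = 1.

Answer: 1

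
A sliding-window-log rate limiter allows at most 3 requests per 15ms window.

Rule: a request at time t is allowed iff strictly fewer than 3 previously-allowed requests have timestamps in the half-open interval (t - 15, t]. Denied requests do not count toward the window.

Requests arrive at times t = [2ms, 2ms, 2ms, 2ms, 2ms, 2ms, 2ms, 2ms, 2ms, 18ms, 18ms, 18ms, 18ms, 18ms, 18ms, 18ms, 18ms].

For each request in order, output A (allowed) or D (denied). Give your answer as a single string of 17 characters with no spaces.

Tracking allowed requests in the window:
  req#1 t=2ms: ALLOW
  req#2 t=2ms: ALLOW
  req#3 t=2ms: ALLOW
  req#4 t=2ms: DENY
  req#5 t=2ms: DENY
  req#6 t=2ms: DENY
  req#7 t=2ms: DENY
  req#8 t=2ms: DENY
  req#9 t=2ms: DENY
  req#10 t=18ms: ALLOW
  req#11 t=18ms: ALLOW
  req#12 t=18ms: ALLOW
  req#13 t=18ms: DENY
  req#14 t=18ms: DENY
  req#15 t=18ms: DENY
  req#16 t=18ms: DENY
  req#17 t=18ms: DENY

Answer: AAADDDDDDAAADDDDD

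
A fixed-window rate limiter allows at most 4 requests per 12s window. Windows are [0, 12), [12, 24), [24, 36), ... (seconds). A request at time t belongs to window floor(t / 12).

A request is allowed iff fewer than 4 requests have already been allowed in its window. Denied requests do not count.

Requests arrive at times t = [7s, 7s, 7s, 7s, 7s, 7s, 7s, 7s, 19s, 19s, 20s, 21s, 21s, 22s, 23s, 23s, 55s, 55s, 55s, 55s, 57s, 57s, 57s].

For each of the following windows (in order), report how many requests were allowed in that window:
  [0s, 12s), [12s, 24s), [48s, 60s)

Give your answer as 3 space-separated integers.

Answer: 4 4 4

Derivation:
Processing requests:
  req#1 t=7s (window 0): ALLOW
  req#2 t=7s (window 0): ALLOW
  req#3 t=7s (window 0): ALLOW
  req#4 t=7s (window 0): ALLOW
  req#5 t=7s (window 0): DENY
  req#6 t=7s (window 0): DENY
  req#7 t=7s (window 0): DENY
  req#8 t=7s (window 0): DENY
  req#9 t=19s (window 1): ALLOW
  req#10 t=19s (window 1): ALLOW
  req#11 t=20s (window 1): ALLOW
  req#12 t=21s (window 1): ALLOW
  req#13 t=21s (window 1): DENY
  req#14 t=22s (window 1): DENY
  req#15 t=23s (window 1): DENY
  req#16 t=23s (window 1): DENY
  req#17 t=55s (window 4): ALLOW
  req#18 t=55s (window 4): ALLOW
  req#19 t=55s (window 4): ALLOW
  req#20 t=55s (window 4): ALLOW
  req#21 t=57s (window 4): DENY
  req#22 t=57s (window 4): DENY
  req#23 t=57s (window 4): DENY

Allowed counts by window: 4 4 4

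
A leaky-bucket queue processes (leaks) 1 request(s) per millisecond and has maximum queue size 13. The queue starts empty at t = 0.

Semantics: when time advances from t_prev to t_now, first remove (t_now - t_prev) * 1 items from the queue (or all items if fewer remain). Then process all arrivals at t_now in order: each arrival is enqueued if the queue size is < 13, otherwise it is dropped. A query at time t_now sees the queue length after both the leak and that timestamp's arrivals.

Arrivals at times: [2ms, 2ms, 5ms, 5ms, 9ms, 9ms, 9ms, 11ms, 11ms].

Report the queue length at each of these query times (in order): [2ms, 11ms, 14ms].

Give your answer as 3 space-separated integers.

Queue lengths at query times:
  query t=2ms: backlog = 2
  query t=11ms: backlog = 3
  query t=14ms: backlog = 0

Answer: 2 3 0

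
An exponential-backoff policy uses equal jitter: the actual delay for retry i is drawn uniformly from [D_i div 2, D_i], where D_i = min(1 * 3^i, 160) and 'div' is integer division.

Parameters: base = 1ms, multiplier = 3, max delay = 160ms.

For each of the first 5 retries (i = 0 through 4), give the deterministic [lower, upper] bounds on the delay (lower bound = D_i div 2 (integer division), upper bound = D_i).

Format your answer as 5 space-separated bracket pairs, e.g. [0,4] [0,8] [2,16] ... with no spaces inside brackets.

Answer: [0,1] [1,3] [4,9] [13,27] [40,81]

Derivation:
Computing bounds per retry:
  i=0: D_i=min(1*3^0,160)=1, bounds=[0,1]
  i=1: D_i=min(1*3^1,160)=3, bounds=[1,3]
  i=2: D_i=min(1*3^2,160)=9, bounds=[4,9]
  i=3: D_i=min(1*3^3,160)=27, bounds=[13,27]
  i=4: D_i=min(1*3^4,160)=81, bounds=[40,81]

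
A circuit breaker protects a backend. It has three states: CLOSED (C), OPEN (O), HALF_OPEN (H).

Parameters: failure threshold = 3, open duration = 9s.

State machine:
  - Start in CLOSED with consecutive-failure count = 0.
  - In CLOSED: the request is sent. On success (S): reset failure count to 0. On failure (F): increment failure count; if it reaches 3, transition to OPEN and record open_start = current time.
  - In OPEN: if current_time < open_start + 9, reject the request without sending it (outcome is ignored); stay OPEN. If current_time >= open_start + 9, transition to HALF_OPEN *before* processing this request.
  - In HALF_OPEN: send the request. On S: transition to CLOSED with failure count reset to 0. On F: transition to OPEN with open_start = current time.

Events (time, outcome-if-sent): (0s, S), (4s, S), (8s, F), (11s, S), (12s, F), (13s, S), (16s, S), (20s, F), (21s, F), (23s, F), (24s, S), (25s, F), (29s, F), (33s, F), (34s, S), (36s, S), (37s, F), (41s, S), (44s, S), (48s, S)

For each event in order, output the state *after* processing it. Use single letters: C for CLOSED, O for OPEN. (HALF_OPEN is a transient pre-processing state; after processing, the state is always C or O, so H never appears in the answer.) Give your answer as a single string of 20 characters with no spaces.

Answer: CCCCCCCCCOOOOOOOOOCC

Derivation:
State after each event:
  event#1 t=0s outcome=S: state=CLOSED
  event#2 t=4s outcome=S: state=CLOSED
  event#3 t=8s outcome=F: state=CLOSED
  event#4 t=11s outcome=S: state=CLOSED
  event#5 t=12s outcome=F: state=CLOSED
  event#6 t=13s outcome=S: state=CLOSED
  event#7 t=16s outcome=S: state=CLOSED
  event#8 t=20s outcome=F: state=CLOSED
  event#9 t=21s outcome=F: state=CLOSED
  event#10 t=23s outcome=F: state=OPEN
  event#11 t=24s outcome=S: state=OPEN
  event#12 t=25s outcome=F: state=OPEN
  event#13 t=29s outcome=F: state=OPEN
  event#14 t=33s outcome=F: state=OPEN
  event#15 t=34s outcome=S: state=OPEN
  event#16 t=36s outcome=S: state=OPEN
  event#17 t=37s outcome=F: state=OPEN
  event#18 t=41s outcome=S: state=OPEN
  event#19 t=44s outcome=S: state=CLOSED
  event#20 t=48s outcome=S: state=CLOSED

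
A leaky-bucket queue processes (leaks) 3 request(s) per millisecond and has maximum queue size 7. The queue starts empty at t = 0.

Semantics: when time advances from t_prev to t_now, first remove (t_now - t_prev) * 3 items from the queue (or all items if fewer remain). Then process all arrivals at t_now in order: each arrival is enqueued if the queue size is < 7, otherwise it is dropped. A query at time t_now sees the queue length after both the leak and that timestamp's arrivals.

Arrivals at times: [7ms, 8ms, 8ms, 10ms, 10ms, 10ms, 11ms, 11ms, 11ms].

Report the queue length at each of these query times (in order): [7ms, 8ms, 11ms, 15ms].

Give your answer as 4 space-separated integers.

Queue lengths at query times:
  query t=7ms: backlog = 1
  query t=8ms: backlog = 2
  query t=11ms: backlog = 3
  query t=15ms: backlog = 0

Answer: 1 2 3 0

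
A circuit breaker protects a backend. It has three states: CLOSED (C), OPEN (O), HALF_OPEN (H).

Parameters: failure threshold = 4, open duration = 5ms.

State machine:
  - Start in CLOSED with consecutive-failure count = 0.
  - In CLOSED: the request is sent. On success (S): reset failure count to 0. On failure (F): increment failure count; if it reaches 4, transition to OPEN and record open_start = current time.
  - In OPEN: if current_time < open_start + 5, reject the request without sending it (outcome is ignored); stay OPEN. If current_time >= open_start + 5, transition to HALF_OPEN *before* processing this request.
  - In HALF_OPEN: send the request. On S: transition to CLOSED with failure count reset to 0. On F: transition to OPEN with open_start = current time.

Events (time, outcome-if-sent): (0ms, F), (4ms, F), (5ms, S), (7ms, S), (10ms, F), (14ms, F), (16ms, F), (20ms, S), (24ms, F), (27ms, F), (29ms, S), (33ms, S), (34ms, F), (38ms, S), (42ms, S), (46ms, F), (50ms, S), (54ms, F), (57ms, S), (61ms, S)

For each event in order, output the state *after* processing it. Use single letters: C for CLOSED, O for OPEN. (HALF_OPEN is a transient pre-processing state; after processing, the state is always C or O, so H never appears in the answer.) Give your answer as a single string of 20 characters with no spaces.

Answer: CCCCCCCCCCCCCCCCCCCC

Derivation:
State after each event:
  event#1 t=0ms outcome=F: state=CLOSED
  event#2 t=4ms outcome=F: state=CLOSED
  event#3 t=5ms outcome=S: state=CLOSED
  event#4 t=7ms outcome=S: state=CLOSED
  event#5 t=10ms outcome=F: state=CLOSED
  event#6 t=14ms outcome=F: state=CLOSED
  event#7 t=16ms outcome=F: state=CLOSED
  event#8 t=20ms outcome=S: state=CLOSED
  event#9 t=24ms outcome=F: state=CLOSED
  event#10 t=27ms outcome=F: state=CLOSED
  event#11 t=29ms outcome=S: state=CLOSED
  event#12 t=33ms outcome=S: state=CLOSED
  event#13 t=34ms outcome=F: state=CLOSED
  event#14 t=38ms outcome=S: state=CLOSED
  event#15 t=42ms outcome=S: state=CLOSED
  event#16 t=46ms outcome=F: state=CLOSED
  event#17 t=50ms outcome=S: state=CLOSED
  event#18 t=54ms outcome=F: state=CLOSED
  event#19 t=57ms outcome=S: state=CLOSED
  event#20 t=61ms outcome=S: state=CLOSED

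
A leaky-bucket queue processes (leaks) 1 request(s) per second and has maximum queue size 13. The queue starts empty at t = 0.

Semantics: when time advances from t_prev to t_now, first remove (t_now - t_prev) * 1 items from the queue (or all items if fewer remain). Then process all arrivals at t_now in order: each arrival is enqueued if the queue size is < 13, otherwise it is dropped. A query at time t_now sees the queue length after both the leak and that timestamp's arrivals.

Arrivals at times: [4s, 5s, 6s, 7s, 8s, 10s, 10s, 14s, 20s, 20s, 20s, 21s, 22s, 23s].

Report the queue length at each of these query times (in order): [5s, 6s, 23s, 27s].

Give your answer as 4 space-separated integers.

Queue lengths at query times:
  query t=5s: backlog = 1
  query t=6s: backlog = 1
  query t=23s: backlog = 3
  query t=27s: backlog = 0

Answer: 1 1 3 0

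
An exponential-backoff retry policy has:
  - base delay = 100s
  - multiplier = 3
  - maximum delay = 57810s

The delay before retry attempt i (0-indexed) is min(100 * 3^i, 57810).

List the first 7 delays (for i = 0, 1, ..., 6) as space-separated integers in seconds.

Answer: 100 300 900 2700 8100 24300 57810

Derivation:
Computing each delay:
  i=0: min(100*3^0, 57810) = 100
  i=1: min(100*3^1, 57810) = 300
  i=2: min(100*3^2, 57810) = 900
  i=3: min(100*3^3, 57810) = 2700
  i=4: min(100*3^4, 57810) = 8100
  i=5: min(100*3^5, 57810) = 24300
  i=6: min(100*3^6, 57810) = 57810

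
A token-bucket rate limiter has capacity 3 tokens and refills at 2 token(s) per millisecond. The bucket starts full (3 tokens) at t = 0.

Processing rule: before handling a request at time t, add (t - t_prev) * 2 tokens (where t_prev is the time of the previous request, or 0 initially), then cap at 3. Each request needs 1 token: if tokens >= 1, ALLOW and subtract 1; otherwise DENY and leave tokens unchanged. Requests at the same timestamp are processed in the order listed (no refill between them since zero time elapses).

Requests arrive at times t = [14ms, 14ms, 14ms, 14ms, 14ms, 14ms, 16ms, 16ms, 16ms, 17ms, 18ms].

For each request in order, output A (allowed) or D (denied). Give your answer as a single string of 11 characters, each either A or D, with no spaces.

Answer: AAADDDAAAAA

Derivation:
Simulating step by step:
  req#1 t=14ms: ALLOW
  req#2 t=14ms: ALLOW
  req#3 t=14ms: ALLOW
  req#4 t=14ms: DENY
  req#5 t=14ms: DENY
  req#6 t=14ms: DENY
  req#7 t=16ms: ALLOW
  req#8 t=16ms: ALLOW
  req#9 t=16ms: ALLOW
  req#10 t=17ms: ALLOW
  req#11 t=18ms: ALLOW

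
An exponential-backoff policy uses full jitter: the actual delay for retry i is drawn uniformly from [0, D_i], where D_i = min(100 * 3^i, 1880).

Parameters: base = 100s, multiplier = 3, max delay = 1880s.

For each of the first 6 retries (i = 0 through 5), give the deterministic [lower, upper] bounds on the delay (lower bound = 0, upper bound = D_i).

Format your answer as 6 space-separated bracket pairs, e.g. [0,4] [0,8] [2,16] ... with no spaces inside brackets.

Answer: [0,100] [0,300] [0,900] [0,1880] [0,1880] [0,1880]

Derivation:
Computing bounds per retry:
  i=0: D_i=min(100*3^0,1880)=100, bounds=[0,100]
  i=1: D_i=min(100*3^1,1880)=300, bounds=[0,300]
  i=2: D_i=min(100*3^2,1880)=900, bounds=[0,900]
  i=3: D_i=min(100*3^3,1880)=1880, bounds=[0,1880]
  i=4: D_i=min(100*3^4,1880)=1880, bounds=[0,1880]
  i=5: D_i=min(100*3^5,1880)=1880, bounds=[0,1880]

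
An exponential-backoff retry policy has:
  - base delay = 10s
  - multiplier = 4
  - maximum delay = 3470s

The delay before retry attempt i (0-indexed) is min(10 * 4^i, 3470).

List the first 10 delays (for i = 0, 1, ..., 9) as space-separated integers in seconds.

Answer: 10 40 160 640 2560 3470 3470 3470 3470 3470

Derivation:
Computing each delay:
  i=0: min(10*4^0, 3470) = 10
  i=1: min(10*4^1, 3470) = 40
  i=2: min(10*4^2, 3470) = 160
  i=3: min(10*4^3, 3470) = 640
  i=4: min(10*4^4, 3470) = 2560
  i=5: min(10*4^5, 3470) = 3470
  i=6: min(10*4^6, 3470) = 3470
  i=7: min(10*4^7, 3470) = 3470
  i=8: min(10*4^8, 3470) = 3470
  i=9: min(10*4^9, 3470) = 3470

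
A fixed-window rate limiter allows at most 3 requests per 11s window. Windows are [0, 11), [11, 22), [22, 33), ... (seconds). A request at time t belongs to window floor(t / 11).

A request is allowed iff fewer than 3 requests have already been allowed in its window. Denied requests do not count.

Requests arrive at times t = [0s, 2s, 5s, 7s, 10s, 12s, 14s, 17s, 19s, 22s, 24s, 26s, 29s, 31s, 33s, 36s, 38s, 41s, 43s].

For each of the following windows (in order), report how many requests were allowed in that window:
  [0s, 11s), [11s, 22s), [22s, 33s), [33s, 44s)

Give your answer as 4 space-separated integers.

Processing requests:
  req#1 t=0s (window 0): ALLOW
  req#2 t=2s (window 0): ALLOW
  req#3 t=5s (window 0): ALLOW
  req#4 t=7s (window 0): DENY
  req#5 t=10s (window 0): DENY
  req#6 t=12s (window 1): ALLOW
  req#7 t=14s (window 1): ALLOW
  req#8 t=17s (window 1): ALLOW
  req#9 t=19s (window 1): DENY
  req#10 t=22s (window 2): ALLOW
  req#11 t=24s (window 2): ALLOW
  req#12 t=26s (window 2): ALLOW
  req#13 t=29s (window 2): DENY
  req#14 t=31s (window 2): DENY
  req#15 t=33s (window 3): ALLOW
  req#16 t=36s (window 3): ALLOW
  req#17 t=38s (window 3): ALLOW
  req#18 t=41s (window 3): DENY
  req#19 t=43s (window 3): DENY

Allowed counts by window: 3 3 3 3

Answer: 3 3 3 3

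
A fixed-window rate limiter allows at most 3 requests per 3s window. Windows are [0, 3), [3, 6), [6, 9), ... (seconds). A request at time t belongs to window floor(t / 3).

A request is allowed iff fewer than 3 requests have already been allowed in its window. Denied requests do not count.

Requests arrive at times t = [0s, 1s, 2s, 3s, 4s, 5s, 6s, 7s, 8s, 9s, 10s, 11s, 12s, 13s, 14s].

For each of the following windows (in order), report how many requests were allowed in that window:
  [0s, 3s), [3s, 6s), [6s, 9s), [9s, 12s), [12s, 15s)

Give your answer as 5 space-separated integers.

Answer: 3 3 3 3 3

Derivation:
Processing requests:
  req#1 t=0s (window 0): ALLOW
  req#2 t=1s (window 0): ALLOW
  req#3 t=2s (window 0): ALLOW
  req#4 t=3s (window 1): ALLOW
  req#5 t=4s (window 1): ALLOW
  req#6 t=5s (window 1): ALLOW
  req#7 t=6s (window 2): ALLOW
  req#8 t=7s (window 2): ALLOW
  req#9 t=8s (window 2): ALLOW
  req#10 t=9s (window 3): ALLOW
  req#11 t=10s (window 3): ALLOW
  req#12 t=11s (window 3): ALLOW
  req#13 t=12s (window 4): ALLOW
  req#14 t=13s (window 4): ALLOW
  req#15 t=14s (window 4): ALLOW

Allowed counts by window: 3 3 3 3 3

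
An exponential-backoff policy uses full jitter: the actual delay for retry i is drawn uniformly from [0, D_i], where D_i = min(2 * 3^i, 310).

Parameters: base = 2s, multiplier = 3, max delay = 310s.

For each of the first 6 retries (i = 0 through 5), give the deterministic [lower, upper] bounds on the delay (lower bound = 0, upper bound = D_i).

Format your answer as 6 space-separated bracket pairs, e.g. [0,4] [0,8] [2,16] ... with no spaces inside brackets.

Computing bounds per retry:
  i=0: D_i=min(2*3^0,310)=2, bounds=[0,2]
  i=1: D_i=min(2*3^1,310)=6, bounds=[0,6]
  i=2: D_i=min(2*3^2,310)=18, bounds=[0,18]
  i=3: D_i=min(2*3^3,310)=54, bounds=[0,54]
  i=4: D_i=min(2*3^4,310)=162, bounds=[0,162]
  i=5: D_i=min(2*3^5,310)=310, bounds=[0,310]

Answer: [0,2] [0,6] [0,18] [0,54] [0,162] [0,310]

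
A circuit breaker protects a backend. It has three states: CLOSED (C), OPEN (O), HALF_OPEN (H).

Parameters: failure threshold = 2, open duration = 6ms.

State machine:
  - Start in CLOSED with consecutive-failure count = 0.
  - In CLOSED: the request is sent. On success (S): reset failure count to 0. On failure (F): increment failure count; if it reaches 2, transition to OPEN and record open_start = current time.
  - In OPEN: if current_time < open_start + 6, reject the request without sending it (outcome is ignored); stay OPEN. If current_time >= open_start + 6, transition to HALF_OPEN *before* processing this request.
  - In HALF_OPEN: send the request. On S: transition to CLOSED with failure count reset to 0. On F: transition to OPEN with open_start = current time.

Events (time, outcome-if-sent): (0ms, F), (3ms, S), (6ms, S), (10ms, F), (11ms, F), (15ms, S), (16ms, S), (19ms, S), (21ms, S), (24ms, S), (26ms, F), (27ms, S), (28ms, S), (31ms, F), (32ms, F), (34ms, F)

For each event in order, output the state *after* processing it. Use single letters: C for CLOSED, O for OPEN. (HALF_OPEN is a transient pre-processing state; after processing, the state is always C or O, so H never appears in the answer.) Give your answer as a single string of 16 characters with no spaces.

State after each event:
  event#1 t=0ms outcome=F: state=CLOSED
  event#2 t=3ms outcome=S: state=CLOSED
  event#3 t=6ms outcome=S: state=CLOSED
  event#4 t=10ms outcome=F: state=CLOSED
  event#5 t=11ms outcome=F: state=OPEN
  event#6 t=15ms outcome=S: state=OPEN
  event#7 t=16ms outcome=S: state=OPEN
  event#8 t=19ms outcome=S: state=CLOSED
  event#9 t=21ms outcome=S: state=CLOSED
  event#10 t=24ms outcome=S: state=CLOSED
  event#11 t=26ms outcome=F: state=CLOSED
  event#12 t=27ms outcome=S: state=CLOSED
  event#13 t=28ms outcome=S: state=CLOSED
  event#14 t=31ms outcome=F: state=CLOSED
  event#15 t=32ms outcome=F: state=OPEN
  event#16 t=34ms outcome=F: state=OPEN

Answer: CCCCOOOCCCCCCCOO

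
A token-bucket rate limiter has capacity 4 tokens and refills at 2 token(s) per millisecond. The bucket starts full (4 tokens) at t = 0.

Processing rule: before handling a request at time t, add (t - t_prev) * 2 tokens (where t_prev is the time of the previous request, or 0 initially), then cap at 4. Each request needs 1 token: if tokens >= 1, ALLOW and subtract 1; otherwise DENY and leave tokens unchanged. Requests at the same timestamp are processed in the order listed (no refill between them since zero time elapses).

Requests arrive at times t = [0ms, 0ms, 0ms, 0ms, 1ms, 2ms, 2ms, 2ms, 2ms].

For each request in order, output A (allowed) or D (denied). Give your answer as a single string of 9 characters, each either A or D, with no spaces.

Answer: AAAAAAAAD

Derivation:
Simulating step by step:
  req#1 t=0ms: ALLOW
  req#2 t=0ms: ALLOW
  req#3 t=0ms: ALLOW
  req#4 t=0ms: ALLOW
  req#5 t=1ms: ALLOW
  req#6 t=2ms: ALLOW
  req#7 t=2ms: ALLOW
  req#8 t=2ms: ALLOW
  req#9 t=2ms: DENY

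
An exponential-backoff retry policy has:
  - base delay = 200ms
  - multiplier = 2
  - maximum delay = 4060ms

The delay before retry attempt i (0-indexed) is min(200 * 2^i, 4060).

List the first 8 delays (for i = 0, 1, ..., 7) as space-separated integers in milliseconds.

Computing each delay:
  i=0: min(200*2^0, 4060) = 200
  i=1: min(200*2^1, 4060) = 400
  i=2: min(200*2^2, 4060) = 800
  i=3: min(200*2^3, 4060) = 1600
  i=4: min(200*2^4, 4060) = 3200
  i=5: min(200*2^5, 4060) = 4060
  i=6: min(200*2^6, 4060) = 4060
  i=7: min(200*2^7, 4060) = 4060

Answer: 200 400 800 1600 3200 4060 4060 4060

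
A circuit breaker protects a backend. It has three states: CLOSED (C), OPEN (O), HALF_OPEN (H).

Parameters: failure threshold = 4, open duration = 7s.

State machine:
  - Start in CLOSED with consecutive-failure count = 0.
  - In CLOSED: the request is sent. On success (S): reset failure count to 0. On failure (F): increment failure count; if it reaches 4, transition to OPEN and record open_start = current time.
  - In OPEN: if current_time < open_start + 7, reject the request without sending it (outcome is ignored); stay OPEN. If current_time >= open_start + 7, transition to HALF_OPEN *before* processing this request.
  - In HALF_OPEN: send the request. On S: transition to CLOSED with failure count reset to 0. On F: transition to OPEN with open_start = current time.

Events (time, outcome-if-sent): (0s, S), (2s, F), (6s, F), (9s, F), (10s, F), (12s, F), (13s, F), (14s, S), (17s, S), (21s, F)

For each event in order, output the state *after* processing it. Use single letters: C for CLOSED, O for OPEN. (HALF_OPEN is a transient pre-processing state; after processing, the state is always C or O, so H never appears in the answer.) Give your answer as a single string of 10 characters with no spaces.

Answer: CCCCOOOOCC

Derivation:
State after each event:
  event#1 t=0s outcome=S: state=CLOSED
  event#2 t=2s outcome=F: state=CLOSED
  event#3 t=6s outcome=F: state=CLOSED
  event#4 t=9s outcome=F: state=CLOSED
  event#5 t=10s outcome=F: state=OPEN
  event#6 t=12s outcome=F: state=OPEN
  event#7 t=13s outcome=F: state=OPEN
  event#8 t=14s outcome=S: state=OPEN
  event#9 t=17s outcome=S: state=CLOSED
  event#10 t=21s outcome=F: state=CLOSED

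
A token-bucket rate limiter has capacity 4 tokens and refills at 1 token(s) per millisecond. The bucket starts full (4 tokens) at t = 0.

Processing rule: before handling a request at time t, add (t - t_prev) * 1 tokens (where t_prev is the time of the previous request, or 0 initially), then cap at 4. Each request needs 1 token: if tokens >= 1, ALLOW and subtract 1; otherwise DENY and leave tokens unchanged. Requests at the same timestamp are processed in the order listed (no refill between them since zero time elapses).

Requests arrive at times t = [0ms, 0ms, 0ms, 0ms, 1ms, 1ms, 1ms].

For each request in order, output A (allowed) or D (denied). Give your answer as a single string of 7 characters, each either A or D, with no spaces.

Simulating step by step:
  req#1 t=0ms: ALLOW
  req#2 t=0ms: ALLOW
  req#3 t=0ms: ALLOW
  req#4 t=0ms: ALLOW
  req#5 t=1ms: ALLOW
  req#6 t=1ms: DENY
  req#7 t=1ms: DENY

Answer: AAAAADD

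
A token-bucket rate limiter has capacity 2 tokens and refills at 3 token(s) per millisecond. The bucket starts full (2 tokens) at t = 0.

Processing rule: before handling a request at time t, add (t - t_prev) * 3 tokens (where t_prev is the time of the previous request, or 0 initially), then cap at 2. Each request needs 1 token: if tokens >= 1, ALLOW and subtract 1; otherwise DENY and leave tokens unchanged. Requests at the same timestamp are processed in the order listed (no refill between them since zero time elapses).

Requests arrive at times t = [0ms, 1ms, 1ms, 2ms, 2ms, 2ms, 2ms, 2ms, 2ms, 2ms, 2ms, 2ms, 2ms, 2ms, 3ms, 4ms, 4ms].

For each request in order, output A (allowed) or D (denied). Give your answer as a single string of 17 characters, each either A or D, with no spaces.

Answer: AAAAADDDDDDDDDAAA

Derivation:
Simulating step by step:
  req#1 t=0ms: ALLOW
  req#2 t=1ms: ALLOW
  req#3 t=1ms: ALLOW
  req#4 t=2ms: ALLOW
  req#5 t=2ms: ALLOW
  req#6 t=2ms: DENY
  req#7 t=2ms: DENY
  req#8 t=2ms: DENY
  req#9 t=2ms: DENY
  req#10 t=2ms: DENY
  req#11 t=2ms: DENY
  req#12 t=2ms: DENY
  req#13 t=2ms: DENY
  req#14 t=2ms: DENY
  req#15 t=3ms: ALLOW
  req#16 t=4ms: ALLOW
  req#17 t=4ms: ALLOW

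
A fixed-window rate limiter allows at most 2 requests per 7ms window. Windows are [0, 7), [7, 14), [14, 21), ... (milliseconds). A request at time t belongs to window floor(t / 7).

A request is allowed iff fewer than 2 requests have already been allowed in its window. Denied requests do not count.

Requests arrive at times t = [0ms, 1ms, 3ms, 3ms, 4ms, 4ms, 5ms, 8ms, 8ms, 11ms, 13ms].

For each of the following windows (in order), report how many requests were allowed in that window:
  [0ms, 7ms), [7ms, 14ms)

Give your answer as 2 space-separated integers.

Answer: 2 2

Derivation:
Processing requests:
  req#1 t=0ms (window 0): ALLOW
  req#2 t=1ms (window 0): ALLOW
  req#3 t=3ms (window 0): DENY
  req#4 t=3ms (window 0): DENY
  req#5 t=4ms (window 0): DENY
  req#6 t=4ms (window 0): DENY
  req#7 t=5ms (window 0): DENY
  req#8 t=8ms (window 1): ALLOW
  req#9 t=8ms (window 1): ALLOW
  req#10 t=11ms (window 1): DENY
  req#11 t=13ms (window 1): DENY

Allowed counts by window: 2 2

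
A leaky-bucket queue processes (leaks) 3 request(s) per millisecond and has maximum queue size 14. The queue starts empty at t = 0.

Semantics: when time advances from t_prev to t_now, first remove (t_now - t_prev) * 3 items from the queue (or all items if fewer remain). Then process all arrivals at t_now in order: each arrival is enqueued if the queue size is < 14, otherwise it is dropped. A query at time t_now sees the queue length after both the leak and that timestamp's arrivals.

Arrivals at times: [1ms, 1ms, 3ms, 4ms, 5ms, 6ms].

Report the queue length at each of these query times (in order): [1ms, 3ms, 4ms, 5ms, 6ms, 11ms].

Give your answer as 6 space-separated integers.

Queue lengths at query times:
  query t=1ms: backlog = 2
  query t=3ms: backlog = 1
  query t=4ms: backlog = 1
  query t=5ms: backlog = 1
  query t=6ms: backlog = 1
  query t=11ms: backlog = 0

Answer: 2 1 1 1 1 0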